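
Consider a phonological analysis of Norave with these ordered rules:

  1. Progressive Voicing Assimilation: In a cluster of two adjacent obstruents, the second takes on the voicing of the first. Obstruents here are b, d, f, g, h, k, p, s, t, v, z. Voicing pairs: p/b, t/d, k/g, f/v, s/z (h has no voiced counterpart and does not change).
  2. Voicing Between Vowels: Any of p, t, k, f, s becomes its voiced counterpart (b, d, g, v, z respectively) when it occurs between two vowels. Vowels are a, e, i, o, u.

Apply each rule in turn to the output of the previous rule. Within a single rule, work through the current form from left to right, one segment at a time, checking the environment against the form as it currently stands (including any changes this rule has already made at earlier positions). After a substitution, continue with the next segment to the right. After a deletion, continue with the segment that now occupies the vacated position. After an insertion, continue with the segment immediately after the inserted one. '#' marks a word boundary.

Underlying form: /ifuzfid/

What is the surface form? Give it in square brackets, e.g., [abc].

[ivuzvid]

1 Progressive Voicing Assimilation: [ifuzfid] → [ifuzvid]
2 Voicing Between Vowels: [ifuzvid] → [ivuzvid]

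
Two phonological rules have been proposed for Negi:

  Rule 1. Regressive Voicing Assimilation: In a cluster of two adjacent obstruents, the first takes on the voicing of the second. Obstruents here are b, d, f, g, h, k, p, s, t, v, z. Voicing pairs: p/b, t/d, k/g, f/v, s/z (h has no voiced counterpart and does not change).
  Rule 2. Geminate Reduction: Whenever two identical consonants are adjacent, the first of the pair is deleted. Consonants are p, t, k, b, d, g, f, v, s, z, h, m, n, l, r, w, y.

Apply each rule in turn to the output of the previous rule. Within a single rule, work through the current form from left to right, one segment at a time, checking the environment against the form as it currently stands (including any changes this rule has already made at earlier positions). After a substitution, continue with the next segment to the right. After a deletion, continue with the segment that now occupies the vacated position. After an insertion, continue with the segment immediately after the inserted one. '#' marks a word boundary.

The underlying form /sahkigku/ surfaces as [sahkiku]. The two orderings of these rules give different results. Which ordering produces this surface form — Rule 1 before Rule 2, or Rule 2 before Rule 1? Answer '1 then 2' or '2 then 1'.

Order 1 then 2:
  1 Regressive Voicing Assimilation: [sahkigku] → [sahkikku]
  2 Geminate Reduction: [sahkikku] → [sahkiku]
  result: [sahkiku]
Order 2 then 1:
  2 Geminate Reduction: no change — [sahkigku]
  1 Regressive Voicing Assimilation: [sahkigku] → [sahkikku]
  result: [sahkikku]

1 then 2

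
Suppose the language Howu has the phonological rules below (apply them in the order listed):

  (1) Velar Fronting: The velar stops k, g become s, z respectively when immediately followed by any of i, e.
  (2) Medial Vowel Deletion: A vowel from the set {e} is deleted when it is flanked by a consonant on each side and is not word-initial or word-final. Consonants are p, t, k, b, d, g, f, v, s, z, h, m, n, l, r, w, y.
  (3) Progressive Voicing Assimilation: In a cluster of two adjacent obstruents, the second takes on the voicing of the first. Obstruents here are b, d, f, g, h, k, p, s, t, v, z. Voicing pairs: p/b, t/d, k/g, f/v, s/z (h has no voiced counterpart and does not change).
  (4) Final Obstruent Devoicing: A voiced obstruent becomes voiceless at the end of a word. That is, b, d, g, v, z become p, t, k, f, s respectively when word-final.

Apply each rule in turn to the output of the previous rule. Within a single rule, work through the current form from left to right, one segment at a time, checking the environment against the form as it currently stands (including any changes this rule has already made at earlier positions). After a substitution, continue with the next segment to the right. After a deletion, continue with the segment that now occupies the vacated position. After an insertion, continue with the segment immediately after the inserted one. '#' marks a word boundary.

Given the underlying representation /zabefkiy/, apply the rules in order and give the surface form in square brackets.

[zabvziy]

(1) Velar Fronting: [zabefkiy] → [zabefsiy]
(2) Medial Vowel Deletion: [zabefsiy] → [zabfsiy]
(3) Progressive Voicing Assimilation: [zabfsiy] → [zabvziy]
(4) Final Obstruent Devoicing: no change — [zabvziy]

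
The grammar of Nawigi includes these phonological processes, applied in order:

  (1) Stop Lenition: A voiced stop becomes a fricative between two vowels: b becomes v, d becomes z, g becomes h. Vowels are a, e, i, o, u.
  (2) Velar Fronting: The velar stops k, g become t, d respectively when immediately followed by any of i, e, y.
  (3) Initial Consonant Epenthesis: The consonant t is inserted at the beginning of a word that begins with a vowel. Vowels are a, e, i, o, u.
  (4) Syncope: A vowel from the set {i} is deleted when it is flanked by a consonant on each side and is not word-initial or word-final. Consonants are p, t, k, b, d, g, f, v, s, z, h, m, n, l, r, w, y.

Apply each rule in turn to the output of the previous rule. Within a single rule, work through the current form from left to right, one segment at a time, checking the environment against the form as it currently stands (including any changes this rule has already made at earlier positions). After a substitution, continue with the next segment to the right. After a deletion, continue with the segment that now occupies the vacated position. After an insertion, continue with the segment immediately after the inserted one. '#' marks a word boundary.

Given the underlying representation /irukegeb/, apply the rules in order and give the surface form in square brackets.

[truteheb]

(1) Stop Lenition: [irukegeb] → [irukeheb]
(2) Velar Fronting: [irukeheb] → [iruteheb]
(3) Initial Consonant Epenthesis: [iruteheb] → [tiruteheb]
(4) Syncope: [tiruteheb] → [truteheb]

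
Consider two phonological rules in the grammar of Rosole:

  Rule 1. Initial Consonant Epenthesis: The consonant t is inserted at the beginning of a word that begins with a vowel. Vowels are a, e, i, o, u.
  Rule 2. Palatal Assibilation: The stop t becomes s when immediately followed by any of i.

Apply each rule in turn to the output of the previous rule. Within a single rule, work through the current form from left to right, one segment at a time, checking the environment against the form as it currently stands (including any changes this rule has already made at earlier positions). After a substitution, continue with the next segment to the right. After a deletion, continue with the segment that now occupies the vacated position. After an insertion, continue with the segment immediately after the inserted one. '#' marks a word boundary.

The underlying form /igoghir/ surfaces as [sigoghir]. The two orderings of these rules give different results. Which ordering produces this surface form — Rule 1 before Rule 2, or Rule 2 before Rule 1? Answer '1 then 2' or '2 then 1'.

Order 1 then 2:
  1 Initial Consonant Epenthesis: [igoghir] → [tigoghir]
  2 Palatal Assibilation: [tigoghir] → [sigoghir]
  result: [sigoghir]
Order 2 then 1:
  2 Palatal Assibilation: no change — [igoghir]
  1 Initial Consonant Epenthesis: [igoghir] → [tigoghir]
  result: [tigoghir]

1 then 2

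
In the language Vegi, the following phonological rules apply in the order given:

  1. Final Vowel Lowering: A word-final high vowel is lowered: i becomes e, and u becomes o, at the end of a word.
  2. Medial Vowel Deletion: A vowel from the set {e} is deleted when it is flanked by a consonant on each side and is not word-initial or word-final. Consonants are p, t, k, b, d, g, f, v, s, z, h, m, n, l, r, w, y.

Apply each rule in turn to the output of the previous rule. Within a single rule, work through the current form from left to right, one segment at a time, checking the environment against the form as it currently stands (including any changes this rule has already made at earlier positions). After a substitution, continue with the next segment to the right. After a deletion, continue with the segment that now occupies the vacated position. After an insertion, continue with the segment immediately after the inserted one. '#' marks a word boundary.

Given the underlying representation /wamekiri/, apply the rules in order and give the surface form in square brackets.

1 Final Vowel Lowering: [wamekiri] → [wamekire]
2 Medial Vowel Deletion: [wamekire] → [wamkire]

[wamkire]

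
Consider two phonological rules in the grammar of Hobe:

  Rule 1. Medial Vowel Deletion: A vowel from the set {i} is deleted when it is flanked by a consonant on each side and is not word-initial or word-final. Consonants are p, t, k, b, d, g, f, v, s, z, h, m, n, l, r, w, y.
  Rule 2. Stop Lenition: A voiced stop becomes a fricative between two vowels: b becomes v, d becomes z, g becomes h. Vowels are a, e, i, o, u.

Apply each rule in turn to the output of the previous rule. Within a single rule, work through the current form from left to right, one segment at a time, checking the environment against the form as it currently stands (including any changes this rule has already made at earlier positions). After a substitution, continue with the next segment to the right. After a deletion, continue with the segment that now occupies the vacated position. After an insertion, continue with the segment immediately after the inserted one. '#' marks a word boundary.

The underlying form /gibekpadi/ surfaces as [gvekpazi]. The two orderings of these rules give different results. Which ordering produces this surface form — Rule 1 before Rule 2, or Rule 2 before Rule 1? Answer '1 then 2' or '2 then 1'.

Order 1 then 2:
  1 Medial Vowel Deletion: [gibekpadi] → [gbekpadi]
  2 Stop Lenition: [gbekpadi] → [gbekpazi]
  result: [gbekpazi]
Order 2 then 1:
  2 Stop Lenition: [gibekpadi] → [givekpazi]
  1 Medial Vowel Deletion: [givekpazi] → [gvekpazi]
  result: [gvekpazi]

2 then 1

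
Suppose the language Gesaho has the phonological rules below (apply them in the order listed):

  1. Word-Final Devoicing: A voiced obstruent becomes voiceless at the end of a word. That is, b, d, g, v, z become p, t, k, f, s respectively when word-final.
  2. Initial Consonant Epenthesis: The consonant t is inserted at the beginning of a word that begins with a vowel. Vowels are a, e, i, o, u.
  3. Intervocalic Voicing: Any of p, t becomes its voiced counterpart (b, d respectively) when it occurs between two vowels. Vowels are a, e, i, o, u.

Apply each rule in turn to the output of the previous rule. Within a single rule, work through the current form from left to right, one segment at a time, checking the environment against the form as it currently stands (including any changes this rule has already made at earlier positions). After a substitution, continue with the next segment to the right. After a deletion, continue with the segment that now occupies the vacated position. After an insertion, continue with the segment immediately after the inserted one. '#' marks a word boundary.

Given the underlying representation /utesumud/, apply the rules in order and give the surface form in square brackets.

1 Word-Final Devoicing: [utesumud] → [utesumut]
2 Initial Consonant Epenthesis: [utesumut] → [tutesumut]
3 Intervocalic Voicing: [tutesumut] → [tudesumut]

[tudesumut]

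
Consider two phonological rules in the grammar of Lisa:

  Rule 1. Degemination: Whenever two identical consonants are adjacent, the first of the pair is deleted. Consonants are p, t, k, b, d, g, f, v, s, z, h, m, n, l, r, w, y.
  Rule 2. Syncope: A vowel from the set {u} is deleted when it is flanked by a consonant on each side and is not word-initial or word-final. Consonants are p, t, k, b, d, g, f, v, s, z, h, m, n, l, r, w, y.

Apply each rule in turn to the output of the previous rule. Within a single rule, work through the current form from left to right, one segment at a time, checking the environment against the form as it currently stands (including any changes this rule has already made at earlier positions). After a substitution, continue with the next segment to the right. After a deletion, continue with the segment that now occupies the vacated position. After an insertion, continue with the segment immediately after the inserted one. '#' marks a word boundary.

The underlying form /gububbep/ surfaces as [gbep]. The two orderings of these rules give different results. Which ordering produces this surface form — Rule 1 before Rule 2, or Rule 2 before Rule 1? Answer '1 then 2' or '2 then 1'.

2 then 1

Order 1 then 2:
  1 Degemination: [gububbep] → [gububep]
  2 Syncope: [gububep] → [gbbep]
  result: [gbbep]
Order 2 then 1:
  2 Syncope: [gububbep] → [gbbbep]
  1 Degemination: [gbbbep] → [gbep]
  result: [gbep]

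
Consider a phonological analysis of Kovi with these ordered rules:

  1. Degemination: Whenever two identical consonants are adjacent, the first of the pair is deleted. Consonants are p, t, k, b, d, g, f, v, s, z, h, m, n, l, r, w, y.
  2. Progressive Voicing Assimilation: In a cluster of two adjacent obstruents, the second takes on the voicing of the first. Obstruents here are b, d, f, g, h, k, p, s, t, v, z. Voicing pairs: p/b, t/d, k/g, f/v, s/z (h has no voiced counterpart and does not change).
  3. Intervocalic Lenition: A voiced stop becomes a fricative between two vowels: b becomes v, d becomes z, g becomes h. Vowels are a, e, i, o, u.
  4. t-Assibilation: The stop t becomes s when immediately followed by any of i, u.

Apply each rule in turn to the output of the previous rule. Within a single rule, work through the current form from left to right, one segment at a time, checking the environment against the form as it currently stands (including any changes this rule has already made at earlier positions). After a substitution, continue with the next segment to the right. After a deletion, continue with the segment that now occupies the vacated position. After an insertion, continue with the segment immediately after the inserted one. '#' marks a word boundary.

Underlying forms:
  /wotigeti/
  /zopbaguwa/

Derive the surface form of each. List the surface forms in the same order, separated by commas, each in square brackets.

/wotigeti/:
  1 Degemination: no change — [wotigeti]
  2 Progressive Voicing Assimilation: no change — [wotigeti]
  3 Intervocalic Lenition: [wotigeti] → [wotiheti]
  4 t-Assibilation: [wotiheti] → [wosihesi]
/zopbaguwa/:
  1 Degemination: no change — [zopbaguwa]
  2 Progressive Voicing Assimilation: [zopbaguwa] → [zoppaguwa]
  3 Intervocalic Lenition: [zoppaguwa] → [zoppahuwa]
  4 t-Assibilation: no change — [zoppahuwa]

[wosihesi], [zoppahuwa]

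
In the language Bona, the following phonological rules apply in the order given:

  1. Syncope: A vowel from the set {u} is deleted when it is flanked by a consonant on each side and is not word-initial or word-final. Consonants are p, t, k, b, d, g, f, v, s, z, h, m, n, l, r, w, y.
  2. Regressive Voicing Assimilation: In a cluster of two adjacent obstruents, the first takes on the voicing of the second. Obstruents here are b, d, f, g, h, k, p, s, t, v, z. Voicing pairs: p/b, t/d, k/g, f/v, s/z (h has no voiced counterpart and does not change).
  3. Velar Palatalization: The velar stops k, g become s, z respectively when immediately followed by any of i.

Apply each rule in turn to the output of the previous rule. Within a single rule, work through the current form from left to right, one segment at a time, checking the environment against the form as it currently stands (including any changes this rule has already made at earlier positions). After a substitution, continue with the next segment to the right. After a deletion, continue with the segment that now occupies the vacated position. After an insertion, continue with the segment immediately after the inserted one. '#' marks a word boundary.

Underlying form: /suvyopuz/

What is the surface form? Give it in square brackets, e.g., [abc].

[zvyobz]

1 Syncope: [suvyopuz] → [svyopz]
2 Regressive Voicing Assimilation: [svyopz] → [zvyobz]
3 Velar Palatalization: no change — [zvyobz]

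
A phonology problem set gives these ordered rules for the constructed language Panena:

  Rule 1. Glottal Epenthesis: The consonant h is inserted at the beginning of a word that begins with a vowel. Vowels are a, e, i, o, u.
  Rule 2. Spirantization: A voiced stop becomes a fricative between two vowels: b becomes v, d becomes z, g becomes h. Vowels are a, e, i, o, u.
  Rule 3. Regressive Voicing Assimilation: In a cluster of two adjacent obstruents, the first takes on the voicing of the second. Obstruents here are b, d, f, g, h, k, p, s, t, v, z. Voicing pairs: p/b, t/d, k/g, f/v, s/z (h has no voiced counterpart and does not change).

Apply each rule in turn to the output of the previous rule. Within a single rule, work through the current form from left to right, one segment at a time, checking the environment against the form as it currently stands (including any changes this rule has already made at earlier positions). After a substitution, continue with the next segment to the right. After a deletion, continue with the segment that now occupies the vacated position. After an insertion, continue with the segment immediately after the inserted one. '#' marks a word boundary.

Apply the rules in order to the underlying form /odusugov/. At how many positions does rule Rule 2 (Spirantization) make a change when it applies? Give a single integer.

2

Rule 1 Glottal Epenthesis: [odusugov] → [hodusugov]
Rule 2 Spirantization: [hodusugov] → [hozusuhov]
Rule 3 Regressive Voicing Assimilation: no change — [hozusuhov]
Rule Rule 2 changed 2 position(s).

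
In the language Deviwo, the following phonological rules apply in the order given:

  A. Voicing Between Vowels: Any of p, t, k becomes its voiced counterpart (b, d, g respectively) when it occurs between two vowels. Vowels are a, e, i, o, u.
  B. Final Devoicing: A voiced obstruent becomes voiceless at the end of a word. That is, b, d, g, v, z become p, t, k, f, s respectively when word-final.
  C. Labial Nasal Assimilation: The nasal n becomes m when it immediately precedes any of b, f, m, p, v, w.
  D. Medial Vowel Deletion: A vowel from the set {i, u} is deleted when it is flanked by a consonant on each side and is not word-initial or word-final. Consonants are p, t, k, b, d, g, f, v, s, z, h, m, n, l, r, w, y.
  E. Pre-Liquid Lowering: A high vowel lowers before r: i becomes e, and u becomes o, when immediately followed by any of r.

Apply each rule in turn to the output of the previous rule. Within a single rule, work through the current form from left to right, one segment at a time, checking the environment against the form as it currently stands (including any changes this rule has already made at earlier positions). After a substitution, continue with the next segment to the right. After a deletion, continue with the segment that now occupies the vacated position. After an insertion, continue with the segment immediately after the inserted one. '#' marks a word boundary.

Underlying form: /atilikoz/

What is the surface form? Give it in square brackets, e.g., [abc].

A Voicing Between Vowels: [atilikoz] → [adiligoz]
B Final Devoicing: [adiligoz] → [adiligos]
C Labial Nasal Assimilation: no change — [adiligos]
D Medial Vowel Deletion: [adiligos] → [adlgos]
E Pre-Liquid Lowering: no change — [adlgos]

[adlgos]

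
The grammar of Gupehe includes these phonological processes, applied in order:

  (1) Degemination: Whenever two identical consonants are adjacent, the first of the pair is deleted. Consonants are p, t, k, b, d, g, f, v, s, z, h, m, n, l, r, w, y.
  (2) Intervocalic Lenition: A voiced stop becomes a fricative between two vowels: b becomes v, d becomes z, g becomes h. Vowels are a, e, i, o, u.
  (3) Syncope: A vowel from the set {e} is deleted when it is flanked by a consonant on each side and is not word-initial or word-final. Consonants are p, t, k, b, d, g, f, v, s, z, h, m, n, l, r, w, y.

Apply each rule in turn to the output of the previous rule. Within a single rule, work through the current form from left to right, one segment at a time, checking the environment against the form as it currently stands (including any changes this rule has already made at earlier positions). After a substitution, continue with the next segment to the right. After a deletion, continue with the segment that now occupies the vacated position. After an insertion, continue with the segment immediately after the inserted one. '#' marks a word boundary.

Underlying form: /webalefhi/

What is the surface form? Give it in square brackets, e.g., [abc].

[wvalfhi]

(1) Degemination: no change — [webalefhi]
(2) Intervocalic Lenition: [webalefhi] → [wevalefhi]
(3) Syncope: [wevalefhi] → [wvalfhi]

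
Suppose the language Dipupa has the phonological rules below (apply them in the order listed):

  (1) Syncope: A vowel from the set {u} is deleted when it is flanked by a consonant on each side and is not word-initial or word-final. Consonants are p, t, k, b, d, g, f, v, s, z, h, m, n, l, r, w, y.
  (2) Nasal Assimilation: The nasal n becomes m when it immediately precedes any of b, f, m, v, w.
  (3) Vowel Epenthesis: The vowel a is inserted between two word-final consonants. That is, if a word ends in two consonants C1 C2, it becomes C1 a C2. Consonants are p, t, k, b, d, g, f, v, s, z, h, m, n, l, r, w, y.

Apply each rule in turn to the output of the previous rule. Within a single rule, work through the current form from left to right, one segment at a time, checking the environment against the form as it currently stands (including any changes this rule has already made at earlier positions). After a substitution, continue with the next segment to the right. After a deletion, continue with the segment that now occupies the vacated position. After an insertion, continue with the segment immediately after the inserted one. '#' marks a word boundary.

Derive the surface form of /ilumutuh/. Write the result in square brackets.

[ilmtah]

(1) Syncope: [ilumutuh] → [ilmth]
(2) Nasal Assimilation: no change — [ilmth]
(3) Vowel Epenthesis: [ilmth] → [ilmtah]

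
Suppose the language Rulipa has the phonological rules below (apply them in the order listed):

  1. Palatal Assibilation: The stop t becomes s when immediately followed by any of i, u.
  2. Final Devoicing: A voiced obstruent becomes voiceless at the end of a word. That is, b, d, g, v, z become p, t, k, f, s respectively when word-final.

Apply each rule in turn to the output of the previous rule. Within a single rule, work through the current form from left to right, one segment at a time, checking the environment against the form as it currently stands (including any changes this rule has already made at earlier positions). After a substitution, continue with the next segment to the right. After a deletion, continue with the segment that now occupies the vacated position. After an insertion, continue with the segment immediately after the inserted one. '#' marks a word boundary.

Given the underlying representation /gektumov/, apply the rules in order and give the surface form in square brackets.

1 Palatal Assibilation: [gektumov] → [geksumov]
2 Final Devoicing: [geksumov] → [geksumof]

[geksumof]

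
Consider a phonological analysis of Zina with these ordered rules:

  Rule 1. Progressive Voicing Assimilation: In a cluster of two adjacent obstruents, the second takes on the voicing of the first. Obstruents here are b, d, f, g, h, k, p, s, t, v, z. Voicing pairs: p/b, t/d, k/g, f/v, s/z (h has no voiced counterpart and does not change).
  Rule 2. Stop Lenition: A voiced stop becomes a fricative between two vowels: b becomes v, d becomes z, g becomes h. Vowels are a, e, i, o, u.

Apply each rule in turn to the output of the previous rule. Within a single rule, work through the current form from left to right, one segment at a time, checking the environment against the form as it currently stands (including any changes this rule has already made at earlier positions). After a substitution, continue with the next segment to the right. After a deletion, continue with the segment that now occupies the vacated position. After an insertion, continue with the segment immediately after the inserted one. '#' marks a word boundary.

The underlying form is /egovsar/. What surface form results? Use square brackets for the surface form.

Rule 1 Progressive Voicing Assimilation: [egovsar] → [egovzar]
Rule 2 Stop Lenition: [egovzar] → [ehovzar]

[ehovzar]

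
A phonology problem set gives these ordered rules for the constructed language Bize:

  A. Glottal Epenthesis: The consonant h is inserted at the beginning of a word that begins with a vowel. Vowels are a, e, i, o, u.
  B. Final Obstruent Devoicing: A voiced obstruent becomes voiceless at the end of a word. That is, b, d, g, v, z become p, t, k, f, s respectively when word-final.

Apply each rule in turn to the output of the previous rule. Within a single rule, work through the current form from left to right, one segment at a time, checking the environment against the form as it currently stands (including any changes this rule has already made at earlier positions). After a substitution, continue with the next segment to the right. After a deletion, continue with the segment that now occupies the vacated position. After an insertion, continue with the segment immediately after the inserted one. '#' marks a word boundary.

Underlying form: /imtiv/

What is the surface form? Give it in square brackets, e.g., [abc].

[himtif]

A Glottal Epenthesis: [imtiv] → [himtiv]
B Final Obstruent Devoicing: [himtiv] → [himtif]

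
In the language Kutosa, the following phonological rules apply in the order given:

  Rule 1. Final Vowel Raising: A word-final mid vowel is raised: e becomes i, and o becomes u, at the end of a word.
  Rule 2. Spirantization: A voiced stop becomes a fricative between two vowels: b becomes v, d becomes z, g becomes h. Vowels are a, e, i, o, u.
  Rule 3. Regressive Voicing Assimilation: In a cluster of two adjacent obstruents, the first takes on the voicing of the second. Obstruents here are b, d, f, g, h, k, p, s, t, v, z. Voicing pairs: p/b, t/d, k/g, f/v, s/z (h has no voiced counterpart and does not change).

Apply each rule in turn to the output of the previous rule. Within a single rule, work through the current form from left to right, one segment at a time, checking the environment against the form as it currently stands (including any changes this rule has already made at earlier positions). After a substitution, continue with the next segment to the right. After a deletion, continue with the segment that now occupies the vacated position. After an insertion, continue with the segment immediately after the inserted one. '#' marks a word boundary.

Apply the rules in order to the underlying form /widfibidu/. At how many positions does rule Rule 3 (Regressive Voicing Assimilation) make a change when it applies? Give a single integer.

1

Rule 1 Final Vowel Raising: no change — [widfibidu]
Rule 2 Spirantization: [widfibidu] → [widfivizu]
Rule 3 Regressive Voicing Assimilation: [widfivizu] → [witfivizu]
Rule Rule 3 changed 1 position(s).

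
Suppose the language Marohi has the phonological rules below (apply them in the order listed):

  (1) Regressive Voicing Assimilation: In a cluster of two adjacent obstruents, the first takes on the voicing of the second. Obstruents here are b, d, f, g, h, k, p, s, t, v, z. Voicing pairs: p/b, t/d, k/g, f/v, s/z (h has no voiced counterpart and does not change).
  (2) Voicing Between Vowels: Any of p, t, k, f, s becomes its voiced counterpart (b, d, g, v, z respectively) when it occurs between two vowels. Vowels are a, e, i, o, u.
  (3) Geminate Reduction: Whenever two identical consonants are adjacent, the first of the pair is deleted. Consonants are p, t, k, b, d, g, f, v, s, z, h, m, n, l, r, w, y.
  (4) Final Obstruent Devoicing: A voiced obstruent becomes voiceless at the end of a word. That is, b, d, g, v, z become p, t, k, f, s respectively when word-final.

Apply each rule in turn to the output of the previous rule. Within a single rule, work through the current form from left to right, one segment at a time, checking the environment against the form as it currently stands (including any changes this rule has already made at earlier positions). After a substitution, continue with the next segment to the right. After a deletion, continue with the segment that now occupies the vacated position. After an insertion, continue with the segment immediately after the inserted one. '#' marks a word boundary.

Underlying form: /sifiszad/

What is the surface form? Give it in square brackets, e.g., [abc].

(1) Regressive Voicing Assimilation: [sifiszad] → [sifizzad]
(2) Voicing Between Vowels: [sifizzad] → [sivizzad]
(3) Geminate Reduction: [sivizzad] → [sivizad]
(4) Final Obstruent Devoicing: [sivizad] → [sivizat]

[sivizat]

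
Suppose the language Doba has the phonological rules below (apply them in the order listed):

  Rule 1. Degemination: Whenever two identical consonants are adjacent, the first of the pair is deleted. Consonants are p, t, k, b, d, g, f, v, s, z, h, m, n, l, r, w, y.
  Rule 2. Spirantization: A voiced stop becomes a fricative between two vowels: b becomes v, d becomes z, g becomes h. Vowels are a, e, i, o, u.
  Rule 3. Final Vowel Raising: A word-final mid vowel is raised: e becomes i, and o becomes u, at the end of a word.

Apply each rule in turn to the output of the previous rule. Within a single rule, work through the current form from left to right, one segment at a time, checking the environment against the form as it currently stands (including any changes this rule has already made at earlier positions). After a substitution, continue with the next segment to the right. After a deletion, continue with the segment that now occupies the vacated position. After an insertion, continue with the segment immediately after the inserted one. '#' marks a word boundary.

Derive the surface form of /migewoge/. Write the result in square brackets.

Rule 1 Degemination: no change — [migewoge]
Rule 2 Spirantization: [migewoge] → [mihewohe]
Rule 3 Final Vowel Raising: [mihewohe] → [mihewohi]

[mihewohi]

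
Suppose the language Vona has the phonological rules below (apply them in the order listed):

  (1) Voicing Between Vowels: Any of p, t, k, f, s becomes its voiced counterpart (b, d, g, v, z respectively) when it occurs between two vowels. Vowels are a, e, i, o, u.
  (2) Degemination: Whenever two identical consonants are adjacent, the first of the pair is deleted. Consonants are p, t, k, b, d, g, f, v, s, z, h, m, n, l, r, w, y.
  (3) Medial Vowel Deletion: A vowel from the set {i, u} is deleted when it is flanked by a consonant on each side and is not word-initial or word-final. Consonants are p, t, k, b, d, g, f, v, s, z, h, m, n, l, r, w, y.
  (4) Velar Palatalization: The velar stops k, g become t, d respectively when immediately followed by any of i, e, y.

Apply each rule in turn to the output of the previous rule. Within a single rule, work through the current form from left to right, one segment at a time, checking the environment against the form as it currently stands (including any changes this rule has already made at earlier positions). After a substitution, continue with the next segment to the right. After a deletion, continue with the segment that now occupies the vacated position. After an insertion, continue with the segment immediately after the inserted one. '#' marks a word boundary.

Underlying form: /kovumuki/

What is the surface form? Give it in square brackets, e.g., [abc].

[kovmdi]

(1) Voicing Between Vowels: [kovumuki] → [kovumugi]
(2) Degemination: no change — [kovumugi]
(3) Medial Vowel Deletion: [kovumugi] → [kovmgi]
(4) Velar Palatalization: [kovmgi] → [kovmdi]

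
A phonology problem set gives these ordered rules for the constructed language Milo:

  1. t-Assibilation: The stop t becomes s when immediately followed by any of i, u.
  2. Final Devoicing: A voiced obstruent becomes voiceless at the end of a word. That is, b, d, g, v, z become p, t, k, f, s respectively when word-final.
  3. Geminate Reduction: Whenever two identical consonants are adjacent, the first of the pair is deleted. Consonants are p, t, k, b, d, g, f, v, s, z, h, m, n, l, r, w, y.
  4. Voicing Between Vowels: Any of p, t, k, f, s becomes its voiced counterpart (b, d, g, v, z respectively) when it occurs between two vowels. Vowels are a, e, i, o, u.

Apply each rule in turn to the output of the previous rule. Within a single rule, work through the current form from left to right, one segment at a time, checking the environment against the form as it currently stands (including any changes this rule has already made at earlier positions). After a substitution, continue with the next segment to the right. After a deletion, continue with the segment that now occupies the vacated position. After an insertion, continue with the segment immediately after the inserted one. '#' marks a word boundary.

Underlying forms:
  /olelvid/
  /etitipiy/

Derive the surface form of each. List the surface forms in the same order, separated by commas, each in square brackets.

/olelvid/:
  1 t-Assibilation: no change — [olelvid]
  2 Final Devoicing: [olelvid] → [olelvit]
  3 Geminate Reduction: no change — [olelvit]
  4 Voicing Between Vowels: no change — [olelvit]
/etitipiy/:
  1 t-Assibilation: [etitipiy] → [esisipiy]
  2 Final Devoicing: no change — [esisipiy]
  3 Geminate Reduction: no change — [esisipiy]
  4 Voicing Between Vowels: [esisipiy] → [ezizibiy]

[olelvit], [ezizibiy]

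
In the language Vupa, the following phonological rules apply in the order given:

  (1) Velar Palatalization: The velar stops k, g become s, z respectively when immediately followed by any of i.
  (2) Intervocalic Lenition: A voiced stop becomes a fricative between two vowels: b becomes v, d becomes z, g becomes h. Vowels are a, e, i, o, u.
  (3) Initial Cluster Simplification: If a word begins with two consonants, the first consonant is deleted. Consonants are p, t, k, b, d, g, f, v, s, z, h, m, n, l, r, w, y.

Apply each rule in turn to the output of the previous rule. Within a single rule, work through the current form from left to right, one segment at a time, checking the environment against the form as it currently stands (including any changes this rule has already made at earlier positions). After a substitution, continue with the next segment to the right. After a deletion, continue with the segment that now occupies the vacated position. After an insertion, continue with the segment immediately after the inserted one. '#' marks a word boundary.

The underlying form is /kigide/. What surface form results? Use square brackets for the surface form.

[sizize]

(1) Velar Palatalization: [kigide] → [sizide]
(2) Intervocalic Lenition: [sizide] → [sizize]
(3) Initial Cluster Simplification: no change — [sizize]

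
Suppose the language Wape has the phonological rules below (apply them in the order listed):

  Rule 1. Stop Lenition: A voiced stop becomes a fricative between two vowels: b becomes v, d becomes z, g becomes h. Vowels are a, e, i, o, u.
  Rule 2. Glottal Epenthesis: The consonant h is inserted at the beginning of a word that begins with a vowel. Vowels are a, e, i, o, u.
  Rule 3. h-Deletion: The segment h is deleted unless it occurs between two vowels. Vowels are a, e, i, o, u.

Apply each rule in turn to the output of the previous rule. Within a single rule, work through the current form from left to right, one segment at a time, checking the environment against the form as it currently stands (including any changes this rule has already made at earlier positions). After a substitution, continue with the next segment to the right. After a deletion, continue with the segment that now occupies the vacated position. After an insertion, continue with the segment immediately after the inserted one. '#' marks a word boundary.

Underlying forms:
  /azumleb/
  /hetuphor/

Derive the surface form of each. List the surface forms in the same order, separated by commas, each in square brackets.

/azumleb/:
  Rule 1 Stop Lenition: no change — [azumleb]
  Rule 2 Glottal Epenthesis: [azumleb] → [hazumleb]
  Rule 3 h-Deletion: [hazumleb] → [azumleb]
/hetuphor/:
  Rule 1 Stop Lenition: no change — [hetuphor]
  Rule 2 Glottal Epenthesis: no change — [hetuphor]
  Rule 3 h-Deletion: [hetuphor] → [etupor]

[azumleb], [etupor]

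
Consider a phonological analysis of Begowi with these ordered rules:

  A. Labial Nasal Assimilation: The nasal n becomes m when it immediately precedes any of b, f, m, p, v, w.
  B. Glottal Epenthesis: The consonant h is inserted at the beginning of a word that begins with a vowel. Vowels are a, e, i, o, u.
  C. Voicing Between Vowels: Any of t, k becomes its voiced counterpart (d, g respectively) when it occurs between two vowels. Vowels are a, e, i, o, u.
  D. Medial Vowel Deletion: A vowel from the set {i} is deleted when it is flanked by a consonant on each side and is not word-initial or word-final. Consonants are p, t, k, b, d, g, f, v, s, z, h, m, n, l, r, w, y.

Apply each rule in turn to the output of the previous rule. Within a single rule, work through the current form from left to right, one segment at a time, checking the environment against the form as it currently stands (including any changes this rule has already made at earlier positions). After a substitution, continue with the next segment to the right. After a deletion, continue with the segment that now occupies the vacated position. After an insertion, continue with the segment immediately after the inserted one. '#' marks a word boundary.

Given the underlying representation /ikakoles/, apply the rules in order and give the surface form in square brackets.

A Labial Nasal Assimilation: no change — [ikakoles]
B Glottal Epenthesis: [ikakoles] → [hikakoles]
C Voicing Between Vowels: [hikakoles] → [higagoles]
D Medial Vowel Deletion: [higagoles] → [hgagoles]

[hgagoles]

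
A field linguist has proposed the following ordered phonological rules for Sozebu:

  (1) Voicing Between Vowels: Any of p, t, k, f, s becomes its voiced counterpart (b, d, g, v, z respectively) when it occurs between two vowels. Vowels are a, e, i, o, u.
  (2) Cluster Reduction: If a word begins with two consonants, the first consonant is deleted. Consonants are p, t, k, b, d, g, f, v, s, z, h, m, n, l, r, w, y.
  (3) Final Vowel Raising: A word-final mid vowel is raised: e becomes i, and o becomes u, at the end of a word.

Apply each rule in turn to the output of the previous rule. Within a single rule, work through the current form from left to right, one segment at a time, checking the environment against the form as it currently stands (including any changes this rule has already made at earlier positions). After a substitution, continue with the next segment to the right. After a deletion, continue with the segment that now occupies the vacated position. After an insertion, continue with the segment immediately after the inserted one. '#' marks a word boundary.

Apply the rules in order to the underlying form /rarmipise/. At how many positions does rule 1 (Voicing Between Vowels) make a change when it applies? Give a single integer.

(1) Voicing Between Vowels: [rarmipise] → [rarmibize]
(2) Cluster Reduction: no change — [rarmibize]
(3) Final Vowel Raising: [rarmibize] → [rarmibizi]
Rule 1 changed 2 position(s).

2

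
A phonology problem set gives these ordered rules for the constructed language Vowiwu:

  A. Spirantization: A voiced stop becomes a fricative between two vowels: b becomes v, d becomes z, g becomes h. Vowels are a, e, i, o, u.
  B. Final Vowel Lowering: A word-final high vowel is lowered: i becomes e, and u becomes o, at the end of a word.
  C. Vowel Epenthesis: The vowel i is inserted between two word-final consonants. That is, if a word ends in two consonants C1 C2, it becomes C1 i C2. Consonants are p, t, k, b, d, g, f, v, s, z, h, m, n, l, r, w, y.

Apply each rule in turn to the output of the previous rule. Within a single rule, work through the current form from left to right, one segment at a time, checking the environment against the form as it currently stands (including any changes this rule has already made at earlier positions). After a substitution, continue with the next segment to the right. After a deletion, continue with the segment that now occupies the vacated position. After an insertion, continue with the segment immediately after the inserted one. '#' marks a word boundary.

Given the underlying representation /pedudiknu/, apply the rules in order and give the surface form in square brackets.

A Spirantization: [pedudiknu] → [pezuziknu]
B Final Vowel Lowering: [pezuziknu] → [pezuzikno]
C Vowel Epenthesis: no change — [pezuzikno]

[pezuzikno]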